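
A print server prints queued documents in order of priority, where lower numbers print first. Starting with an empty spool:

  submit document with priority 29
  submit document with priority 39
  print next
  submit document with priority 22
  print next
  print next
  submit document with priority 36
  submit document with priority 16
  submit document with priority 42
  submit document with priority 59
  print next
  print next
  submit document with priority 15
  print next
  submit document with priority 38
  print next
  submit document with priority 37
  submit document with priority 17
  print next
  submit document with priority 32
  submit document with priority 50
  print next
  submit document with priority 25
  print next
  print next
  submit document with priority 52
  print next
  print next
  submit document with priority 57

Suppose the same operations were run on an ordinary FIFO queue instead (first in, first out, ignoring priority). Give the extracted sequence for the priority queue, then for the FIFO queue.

priority queue: 29, 22, 39, 16, 36, 15, 38, 17, 32, 25, 37, 42, 50; FIFO queue: 29 → 39 → 22 → 36 → 16 → 42 → 59 → 15 → 38 → 37 → 17 → 32 → 50

insert 29 → {29}
insert 39 → {29, 39}
print next → 29; now {39}
insert 22 → {22, 39}
print next → 22; now {39}
print next → 39; now {}
insert 36 → {36}
insert 16 → {16, 36}
insert 42 → {16, 36, 42}
insert 59 → {16, 36, 42, 59}
print next → 16; now {36, 42, 59}
print next → 36; now {42, 59}
insert 15 → {15, 42, 59}
print next → 15; now {42, 59}
insert 38 → {38, 42, 59}
print next → 38; now {42, 59}
insert 37 → {37, 42, 59}
insert 17 → {17, 37, 42, 59}
print next → 17; now {37, 42, 59}
insert 32 → {32, 37, 42, 59}
insert 50 → {32, 37, 42, 50, 59}
print next → 32; now {37, 42, 50, 59}
insert 25 → {25, 37, 42, 50, 59}
print next → 25; now {37, 42, 50, 59}
print next → 37; now {42, 50, 59}
insert 52 → {42, 50, 52, 59}
print next → 42; now {50, 52, 59}
print next → 50; now {52, 59}
insert 57 → {52, 57, 59}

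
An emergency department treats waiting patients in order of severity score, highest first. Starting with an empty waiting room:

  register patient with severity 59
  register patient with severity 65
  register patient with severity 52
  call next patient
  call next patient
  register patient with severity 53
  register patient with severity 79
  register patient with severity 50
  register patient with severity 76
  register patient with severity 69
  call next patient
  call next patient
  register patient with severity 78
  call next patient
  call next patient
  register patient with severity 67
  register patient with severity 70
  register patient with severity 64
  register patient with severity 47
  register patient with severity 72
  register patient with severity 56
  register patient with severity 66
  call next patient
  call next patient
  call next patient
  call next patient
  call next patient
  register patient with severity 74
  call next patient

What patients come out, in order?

insert 59 → {59}
insert 65 → {65, 59}
insert 52 → {65, 59, 52}
call next patient → 65; now {59, 52}
call next patient → 59; now {52}
insert 53 → {53, 52}
insert 79 → {79, 53, 52}
insert 50 → {79, 53, 52, 50}
insert 76 → {79, 76, 53, 52, 50}
insert 69 → {79, 76, 69, 53, 52, 50}
call next patient → 79; now {76, 69, 53, 52, 50}
call next patient → 76; now {69, 53, 52, 50}
insert 78 → {78, 69, 53, 52, 50}
call next patient → 78; now {69, 53, 52, 50}
call next patient → 69; now {53, 52, 50}
insert 67 → {67, 53, 52, 50}
insert 70 → {70, 67, 53, 52, 50}
insert 64 → {70, 67, 64, 53, 52, 50}
insert 47 → {70, 67, 64, 53, 52, 50, 47}
insert 72 → {72, 70, 67, 64, 53, 52, 50, 47}
insert 56 → {72, 70, 67, 64, 56, 53, 52, 50, 47}
insert 66 → {72, 70, 67, 66, 64, 56, 53, 52, 50, 47}
call next patient → 72; now {70, 67, 66, 64, 56, 53, 52, 50, 47}
call next patient → 70; now {67, 66, 64, 56, 53, 52, 50, 47}
call next patient → 67; now {66, 64, 56, 53, 52, 50, 47}
call next patient → 66; now {64, 56, 53, 52, 50, 47}
call next patient → 64; now {56, 53, 52, 50, 47}
insert 74 → {74, 56, 53, 52, 50, 47}
call next patient → 74; now {56, 53, 52, 50, 47}

[65, 59, 79, 76, 78, 69, 72, 70, 67, 66, 64, 74]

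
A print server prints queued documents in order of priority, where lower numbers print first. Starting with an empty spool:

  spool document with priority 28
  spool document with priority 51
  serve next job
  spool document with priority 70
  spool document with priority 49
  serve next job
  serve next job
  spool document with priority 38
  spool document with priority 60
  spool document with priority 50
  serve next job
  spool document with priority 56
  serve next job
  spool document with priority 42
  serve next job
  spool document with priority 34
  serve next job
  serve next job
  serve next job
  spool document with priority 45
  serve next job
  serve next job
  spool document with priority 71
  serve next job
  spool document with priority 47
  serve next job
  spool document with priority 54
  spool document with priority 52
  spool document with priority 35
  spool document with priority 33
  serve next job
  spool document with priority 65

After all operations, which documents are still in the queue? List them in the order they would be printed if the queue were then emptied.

insert 28 → {28}
insert 51 → {28, 51}
serve next job → 28; now {51}
insert 70 → {51, 70}
insert 49 → {49, 51, 70}
serve next job → 49; now {51, 70}
serve next job → 51; now {70}
insert 38 → {38, 70}
insert 60 → {38, 60, 70}
insert 50 → {38, 50, 60, 70}
serve next job → 38; now {50, 60, 70}
insert 56 → {50, 56, 60, 70}
serve next job → 50; now {56, 60, 70}
insert 42 → {42, 56, 60, 70}
serve next job → 42; now {56, 60, 70}
insert 34 → {34, 56, 60, 70}
serve next job → 34; now {56, 60, 70}
serve next job → 56; now {60, 70}
serve next job → 60; now {70}
insert 45 → {45, 70}
serve next job → 45; now {70}
serve next job → 70; now {}
insert 71 → {71}
serve next job → 71; now {}
insert 47 → {47}
serve next job → 47; now {}
insert 54 → {54}
insert 52 → {52, 54}
insert 35 → {35, 52, 54}
insert 33 → {33, 35, 52, 54}
serve next job → 33; now {35, 52, 54}
insert 65 → {35, 52, 54, 65}

[35, 52, 54, 65]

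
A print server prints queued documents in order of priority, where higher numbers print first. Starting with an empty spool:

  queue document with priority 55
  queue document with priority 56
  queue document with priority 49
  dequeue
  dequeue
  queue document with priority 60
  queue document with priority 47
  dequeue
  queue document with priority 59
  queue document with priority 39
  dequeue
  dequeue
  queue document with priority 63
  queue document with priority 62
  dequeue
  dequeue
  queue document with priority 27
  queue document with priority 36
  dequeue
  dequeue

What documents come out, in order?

insert 55 → {55}
insert 56 → {56, 55}
insert 49 → {56, 55, 49}
dequeue → 56; now {55, 49}
dequeue → 55; now {49}
insert 60 → {60, 49}
insert 47 → {60, 49, 47}
dequeue → 60; now {49, 47}
insert 59 → {59, 49, 47}
insert 39 → {59, 49, 47, 39}
dequeue → 59; now {49, 47, 39}
dequeue → 49; now {47, 39}
insert 63 → {63, 47, 39}
insert 62 → {63, 62, 47, 39}
dequeue → 63; now {62, 47, 39}
dequeue → 62; now {47, 39}
insert 27 → {47, 39, 27}
insert 36 → {47, 39, 36, 27}
dequeue → 47; now {39, 36, 27}
dequeue → 39; now {36, 27}

56, 55, 60, 59, 49, 63, 62, 47, 39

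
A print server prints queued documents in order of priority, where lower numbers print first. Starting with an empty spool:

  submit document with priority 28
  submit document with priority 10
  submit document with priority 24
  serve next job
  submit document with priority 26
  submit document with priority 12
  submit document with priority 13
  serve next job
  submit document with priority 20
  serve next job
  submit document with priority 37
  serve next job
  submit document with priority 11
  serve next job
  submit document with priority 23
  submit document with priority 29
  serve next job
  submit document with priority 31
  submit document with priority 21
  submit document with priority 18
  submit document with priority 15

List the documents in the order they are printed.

10 → 12 → 13 → 20 → 11 → 23

insert 28 → {28}
insert 10 → {10, 28}
insert 24 → {10, 24, 28}
serve next job → 10; now {24, 28}
insert 26 → {24, 26, 28}
insert 12 → {12, 24, 26, 28}
insert 13 → {12, 13, 24, 26, 28}
serve next job → 12; now {13, 24, 26, 28}
insert 20 → {13, 20, 24, 26, 28}
serve next job → 13; now {20, 24, 26, 28}
insert 37 → {20, 24, 26, 28, 37}
serve next job → 20; now {24, 26, 28, 37}
insert 11 → {11, 24, 26, 28, 37}
serve next job → 11; now {24, 26, 28, 37}
insert 23 → {23, 24, 26, 28, 37}
insert 29 → {23, 24, 26, 28, 29, 37}
serve next job → 23; now {24, 26, 28, 29, 37}
insert 31 → {24, 26, 28, 29, 31, 37}
insert 21 → {21, 24, 26, 28, 29, 31, 37}
insert 18 → {18, 21, 24, 26, 28, 29, 31, 37}
insert 15 → {15, 18, 21, 24, 26, 28, 29, 31, 37}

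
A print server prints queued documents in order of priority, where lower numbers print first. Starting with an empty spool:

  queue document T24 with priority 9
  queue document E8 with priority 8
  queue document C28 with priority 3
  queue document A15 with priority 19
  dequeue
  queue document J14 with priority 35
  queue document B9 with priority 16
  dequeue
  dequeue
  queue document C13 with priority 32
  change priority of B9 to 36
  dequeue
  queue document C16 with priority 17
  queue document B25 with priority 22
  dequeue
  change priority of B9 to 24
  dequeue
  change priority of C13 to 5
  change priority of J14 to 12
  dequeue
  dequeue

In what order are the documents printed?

add T24 (priority 9) → {T24:9}
add E8 (priority 8) → {E8:8, T24:9}
add C28 (priority 3) → {C28:3, E8:8, T24:9}
add A15 (priority 19) → {C28:3, E8:8, T24:9, A15:19}
dequeue → C28; now {E8:8, T24:9, A15:19}
add J14 (priority 35) → {E8:8, T24:9, A15:19, J14:35}
add B9 (priority 16) → {E8:8, T24:9, B9:16, A15:19, J14:35}
dequeue → E8; now {T24:9, B9:16, A15:19, J14:35}
dequeue → T24; now {B9:16, A15:19, J14:35}
add C13 (priority 32) → {B9:16, A15:19, C13:32, J14:35}
update B9 to priority 36 → {A15:19, C13:32, J14:35, B9:36}
dequeue → A15; now {C13:32, J14:35, B9:36}
add C16 (priority 17) → {C16:17, C13:32, J14:35, B9:36}
add B25 (priority 22) → {C16:17, B25:22, C13:32, J14:35, B9:36}
dequeue → C16; now {B25:22, C13:32, J14:35, B9:36}
update B9 to priority 24 → {B25:22, B9:24, C13:32, J14:35}
dequeue → B25; now {B9:24, C13:32, J14:35}
update C13 to priority 5 → {C13:5, B9:24, J14:35}
update J14 to priority 12 → {C13:5, J14:12, B9:24}
dequeue → C13; now {J14:12, B9:24}
dequeue → J14; now {B9:24}

C28, E8, T24, A15, C16, B25, C13, J14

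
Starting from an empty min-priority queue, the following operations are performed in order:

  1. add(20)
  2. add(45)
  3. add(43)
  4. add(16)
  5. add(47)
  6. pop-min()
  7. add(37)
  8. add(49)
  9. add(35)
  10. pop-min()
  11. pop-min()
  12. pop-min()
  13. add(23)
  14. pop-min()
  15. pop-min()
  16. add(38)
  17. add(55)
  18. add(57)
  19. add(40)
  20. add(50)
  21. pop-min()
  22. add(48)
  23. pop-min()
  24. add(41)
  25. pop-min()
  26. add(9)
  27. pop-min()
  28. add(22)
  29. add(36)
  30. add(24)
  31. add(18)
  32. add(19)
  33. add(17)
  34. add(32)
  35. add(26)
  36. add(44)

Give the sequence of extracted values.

insert 20 → {20}
insert 45 → {20, 45}
insert 43 → {20, 43, 45}
insert 16 → {16, 20, 43, 45}
insert 47 → {16, 20, 43, 45, 47}
pop-min → 16; now {20, 43, 45, 47}
insert 37 → {20, 37, 43, 45, 47}
insert 49 → {20, 37, 43, 45, 47, 49}
insert 35 → {20, 35, 37, 43, 45, 47, 49}
pop-min → 20; now {35, 37, 43, 45, 47, 49}
pop-min → 35; now {37, 43, 45, 47, 49}
pop-min → 37; now {43, 45, 47, 49}
insert 23 → {23, 43, 45, 47, 49}
pop-min → 23; now {43, 45, 47, 49}
pop-min → 43; now {45, 47, 49}
insert 38 → {38, 45, 47, 49}
insert 55 → {38, 45, 47, 49, 55}
insert 57 → {38, 45, 47, 49, 55, 57}
insert 40 → {38, 40, 45, 47, 49, 55, 57}
insert 50 → {38, 40, 45, 47, 49, 50, 55, 57}
pop-min → 38; now {40, 45, 47, 49, 50, 55, 57}
insert 48 → {40, 45, 47, 48, 49, 50, 55, 57}
pop-min → 40; now {45, 47, 48, 49, 50, 55, 57}
insert 41 → {41, 45, 47, 48, 49, 50, 55, 57}
pop-min → 41; now {45, 47, 48, 49, 50, 55, 57}
insert 9 → {9, 45, 47, 48, 49, 50, 55, 57}
pop-min → 9; now {45, 47, 48, 49, 50, 55, 57}
insert 22 → {22, 45, 47, 48, 49, 50, 55, 57}
insert 36 → {22, 36, 45, 47, 48, 49, 50, 55, 57}
insert 24 → {22, 24, 36, 45, 47, 48, 49, 50, 55, 57}
insert 18 → {18, 22, 24, 36, 45, 47, 48, 49, 50, 55, 57}
insert 19 → {18, 19, 22, 24, 36, 45, 47, 48, 49, 50, 55, 57}
insert 17 → {17, 18, 19, 22, 24, 36, 45, 47, 48, 49, 50, 55, 57}
insert 32 → {17, 18, 19, 22, 24, 32, 36, 45, 47, 48, 49, 50, 55, 57}
insert 26 → {17, 18, 19, 22, 24, 26, 32, 36, 45, 47, 48, 49, 50, 55, 57}
insert 44 → {17, 18, 19, 22, 24, 26, 32, 36, 44, 45, 47, 48, 49, 50, 55, 57}

16, 20, 35, 37, 23, 43, 38, 40, 41, 9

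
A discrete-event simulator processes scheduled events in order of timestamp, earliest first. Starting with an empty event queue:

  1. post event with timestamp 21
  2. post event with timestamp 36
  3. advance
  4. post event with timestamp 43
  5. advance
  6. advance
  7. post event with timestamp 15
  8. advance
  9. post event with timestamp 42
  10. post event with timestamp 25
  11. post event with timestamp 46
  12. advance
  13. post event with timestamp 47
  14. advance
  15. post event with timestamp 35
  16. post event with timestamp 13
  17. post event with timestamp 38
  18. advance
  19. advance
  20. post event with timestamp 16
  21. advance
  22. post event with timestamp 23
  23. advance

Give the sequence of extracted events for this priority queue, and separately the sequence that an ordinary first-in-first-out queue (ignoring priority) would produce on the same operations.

insert 21 → {21}
insert 36 → {21, 36}
advance → 21; now {36}
insert 43 → {36, 43}
advance → 36; now {43}
advance → 43; now {}
insert 15 → {15}
advance → 15; now {}
insert 42 → {42}
insert 25 → {25, 42}
insert 46 → {25, 42, 46}
advance → 25; now {42, 46}
insert 47 → {42, 46, 47}
advance → 42; now {46, 47}
insert 35 → {35, 46, 47}
insert 13 → {13, 35, 46, 47}
insert 38 → {13, 35, 38, 46, 47}
advance → 13; now {35, 38, 46, 47}
advance → 35; now {38, 46, 47}
insert 16 → {16, 38, 46, 47}
advance → 16; now {38, 46, 47}
insert 23 → {23, 38, 46, 47}
advance → 23; now {38, 46, 47}

priority queue: 21 → 36 → 43 → 15 → 25 → 42 → 13 → 35 → 16 → 23; FIFO queue: [21, 36, 43, 15, 42, 25, 46, 47, 35, 13]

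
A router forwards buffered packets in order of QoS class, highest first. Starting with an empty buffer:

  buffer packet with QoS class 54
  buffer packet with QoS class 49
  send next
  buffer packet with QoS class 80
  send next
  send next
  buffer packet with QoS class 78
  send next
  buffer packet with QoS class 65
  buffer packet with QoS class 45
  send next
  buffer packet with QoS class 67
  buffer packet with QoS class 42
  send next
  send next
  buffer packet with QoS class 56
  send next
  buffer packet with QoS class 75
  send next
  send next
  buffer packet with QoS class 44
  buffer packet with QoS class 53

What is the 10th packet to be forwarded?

42

insert 54 → {54}
insert 49 → {54, 49}
send next → 54; now {49}
insert 80 → {80, 49}
send next → 80; now {49}
send next → 49; now {}
insert 78 → {78}
send next → 78; now {}
insert 65 → {65}
insert 45 → {65, 45}
send next → 65; now {45}
insert 67 → {67, 45}
insert 42 → {67, 45, 42}
send next → 67; now {45, 42}
send next → 45; now {42}
insert 56 → {56, 42}
send next → 56; now {42}
insert 75 → {75, 42}
send next → 75; now {42}
send next → 42; now {}
insert 44 → {44}
insert 53 → {53, 44}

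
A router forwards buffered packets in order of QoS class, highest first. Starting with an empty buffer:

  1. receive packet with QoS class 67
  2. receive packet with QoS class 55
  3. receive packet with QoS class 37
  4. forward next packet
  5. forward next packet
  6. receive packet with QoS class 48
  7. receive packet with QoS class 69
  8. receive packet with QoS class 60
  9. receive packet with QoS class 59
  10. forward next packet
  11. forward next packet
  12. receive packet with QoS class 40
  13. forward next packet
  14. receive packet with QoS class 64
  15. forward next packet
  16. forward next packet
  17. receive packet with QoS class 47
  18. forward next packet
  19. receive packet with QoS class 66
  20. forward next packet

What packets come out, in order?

[67, 55, 69, 60, 59, 64, 48, 47, 66]

insert 67 → {67}
insert 55 → {67, 55}
insert 37 → {67, 55, 37}
forward next packet → 67; now {55, 37}
forward next packet → 55; now {37}
insert 48 → {48, 37}
insert 69 → {69, 48, 37}
insert 60 → {69, 60, 48, 37}
insert 59 → {69, 60, 59, 48, 37}
forward next packet → 69; now {60, 59, 48, 37}
forward next packet → 60; now {59, 48, 37}
insert 40 → {59, 48, 40, 37}
forward next packet → 59; now {48, 40, 37}
insert 64 → {64, 48, 40, 37}
forward next packet → 64; now {48, 40, 37}
forward next packet → 48; now {40, 37}
insert 47 → {47, 40, 37}
forward next packet → 47; now {40, 37}
insert 66 → {66, 40, 37}
forward next packet → 66; now {40, 37}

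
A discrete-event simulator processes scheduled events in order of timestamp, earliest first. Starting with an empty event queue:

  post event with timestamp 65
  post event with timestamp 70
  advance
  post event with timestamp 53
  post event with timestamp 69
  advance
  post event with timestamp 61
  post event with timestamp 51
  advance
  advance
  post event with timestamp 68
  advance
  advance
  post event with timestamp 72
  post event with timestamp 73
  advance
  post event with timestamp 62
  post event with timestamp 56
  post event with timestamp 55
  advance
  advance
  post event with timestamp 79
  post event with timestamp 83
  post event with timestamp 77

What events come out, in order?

65 → 53 → 51 → 61 → 68 → 69 → 70 → 55 → 56

insert 65 → {65}
insert 70 → {65, 70}
advance → 65; now {70}
insert 53 → {53, 70}
insert 69 → {53, 69, 70}
advance → 53; now {69, 70}
insert 61 → {61, 69, 70}
insert 51 → {51, 61, 69, 70}
advance → 51; now {61, 69, 70}
advance → 61; now {69, 70}
insert 68 → {68, 69, 70}
advance → 68; now {69, 70}
advance → 69; now {70}
insert 72 → {70, 72}
insert 73 → {70, 72, 73}
advance → 70; now {72, 73}
insert 62 → {62, 72, 73}
insert 56 → {56, 62, 72, 73}
insert 55 → {55, 56, 62, 72, 73}
advance → 55; now {56, 62, 72, 73}
advance → 56; now {62, 72, 73}
insert 79 → {62, 72, 73, 79}
insert 83 → {62, 72, 73, 79, 83}
insert 77 → {62, 72, 73, 77, 79, 83}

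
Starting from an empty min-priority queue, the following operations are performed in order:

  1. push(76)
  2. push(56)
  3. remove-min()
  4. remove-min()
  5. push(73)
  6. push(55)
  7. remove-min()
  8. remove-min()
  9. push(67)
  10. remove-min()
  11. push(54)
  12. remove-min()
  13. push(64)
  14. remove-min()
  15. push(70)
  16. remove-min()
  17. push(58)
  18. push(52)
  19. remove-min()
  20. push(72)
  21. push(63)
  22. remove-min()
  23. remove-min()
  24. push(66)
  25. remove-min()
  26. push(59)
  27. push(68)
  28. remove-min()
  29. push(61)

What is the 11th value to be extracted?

63

insert 76 → {76}
insert 56 → {56, 76}
remove-min → 56; now {76}
remove-min → 76; now {}
insert 73 → {73}
insert 55 → {55, 73}
remove-min → 55; now {73}
remove-min → 73; now {}
insert 67 → {67}
remove-min → 67; now {}
insert 54 → {54}
remove-min → 54; now {}
insert 64 → {64}
remove-min → 64; now {}
insert 70 → {70}
remove-min → 70; now {}
insert 58 → {58}
insert 52 → {52, 58}
remove-min → 52; now {58}
insert 72 → {58, 72}
insert 63 → {58, 63, 72}
remove-min → 58; now {63, 72}
remove-min → 63; now {72}
insert 66 → {66, 72}
remove-min → 66; now {72}
insert 59 → {59, 72}
insert 68 → {59, 68, 72}
remove-min → 59; now {68, 72}
insert 61 → {61, 68, 72}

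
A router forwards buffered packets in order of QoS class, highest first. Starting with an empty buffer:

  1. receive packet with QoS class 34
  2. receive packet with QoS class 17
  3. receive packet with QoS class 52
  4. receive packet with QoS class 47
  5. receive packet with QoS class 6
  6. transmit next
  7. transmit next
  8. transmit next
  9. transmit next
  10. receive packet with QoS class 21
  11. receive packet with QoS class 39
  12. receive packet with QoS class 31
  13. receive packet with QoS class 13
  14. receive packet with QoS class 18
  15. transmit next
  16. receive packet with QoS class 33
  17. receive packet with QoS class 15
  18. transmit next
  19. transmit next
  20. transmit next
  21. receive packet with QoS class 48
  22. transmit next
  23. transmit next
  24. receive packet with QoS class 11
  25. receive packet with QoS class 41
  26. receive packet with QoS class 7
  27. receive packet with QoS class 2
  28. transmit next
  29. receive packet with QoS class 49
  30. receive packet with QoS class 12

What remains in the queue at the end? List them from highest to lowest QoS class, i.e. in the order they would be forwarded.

insert 34 → {34}
insert 17 → {34, 17}
insert 52 → {52, 34, 17}
insert 47 → {52, 47, 34, 17}
insert 6 → {52, 47, 34, 17, 6}
transmit next → 52; now {47, 34, 17, 6}
transmit next → 47; now {34, 17, 6}
transmit next → 34; now {17, 6}
transmit next → 17; now {6}
insert 21 → {21, 6}
insert 39 → {39, 21, 6}
insert 31 → {39, 31, 21, 6}
insert 13 → {39, 31, 21, 13, 6}
insert 18 → {39, 31, 21, 18, 13, 6}
transmit next → 39; now {31, 21, 18, 13, 6}
insert 33 → {33, 31, 21, 18, 13, 6}
insert 15 → {33, 31, 21, 18, 15, 13, 6}
transmit next → 33; now {31, 21, 18, 15, 13, 6}
transmit next → 31; now {21, 18, 15, 13, 6}
transmit next → 21; now {18, 15, 13, 6}
insert 48 → {48, 18, 15, 13, 6}
transmit next → 48; now {18, 15, 13, 6}
transmit next → 18; now {15, 13, 6}
insert 11 → {15, 13, 11, 6}
insert 41 → {41, 15, 13, 11, 6}
insert 7 → {41, 15, 13, 11, 7, 6}
insert 2 → {41, 15, 13, 11, 7, 6, 2}
transmit next → 41; now {15, 13, 11, 7, 6, 2}
insert 49 → {49, 15, 13, 11, 7, 6, 2}
insert 12 → {49, 15, 13, 12, 11, 7, 6, 2}

49 → 15 → 13 → 12 → 11 → 7 → 6 → 2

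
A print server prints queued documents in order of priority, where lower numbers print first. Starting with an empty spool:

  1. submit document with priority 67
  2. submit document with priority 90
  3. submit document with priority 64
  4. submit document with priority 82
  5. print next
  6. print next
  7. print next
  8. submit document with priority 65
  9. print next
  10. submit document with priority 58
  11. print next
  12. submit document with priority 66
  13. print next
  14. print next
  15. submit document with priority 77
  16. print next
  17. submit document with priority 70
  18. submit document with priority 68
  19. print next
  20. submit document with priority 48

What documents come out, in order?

insert 67 → {67}
insert 90 → {67, 90}
insert 64 → {64, 67, 90}
insert 82 → {64, 67, 82, 90}
print next → 64; now {67, 82, 90}
print next → 67; now {82, 90}
print next → 82; now {90}
insert 65 → {65, 90}
print next → 65; now {90}
insert 58 → {58, 90}
print next → 58; now {90}
insert 66 → {66, 90}
print next → 66; now {90}
print next → 90; now {}
insert 77 → {77}
print next → 77; now {}
insert 70 → {70}
insert 68 → {68, 70}
print next → 68; now {70}
insert 48 → {48, 70}

[64, 67, 82, 65, 58, 66, 90, 77, 68]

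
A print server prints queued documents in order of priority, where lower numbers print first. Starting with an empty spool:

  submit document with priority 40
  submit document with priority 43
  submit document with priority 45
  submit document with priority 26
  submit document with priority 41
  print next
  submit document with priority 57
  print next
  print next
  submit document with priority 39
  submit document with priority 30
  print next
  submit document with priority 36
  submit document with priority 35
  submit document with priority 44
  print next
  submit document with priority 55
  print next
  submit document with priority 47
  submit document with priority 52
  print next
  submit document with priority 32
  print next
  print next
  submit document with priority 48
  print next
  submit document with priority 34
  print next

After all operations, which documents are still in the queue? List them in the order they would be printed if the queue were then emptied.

[45, 47, 48, 52, 55, 57]

insert 40 → {40}
insert 43 → {40, 43}
insert 45 → {40, 43, 45}
insert 26 → {26, 40, 43, 45}
insert 41 → {26, 40, 41, 43, 45}
print next → 26; now {40, 41, 43, 45}
insert 57 → {40, 41, 43, 45, 57}
print next → 40; now {41, 43, 45, 57}
print next → 41; now {43, 45, 57}
insert 39 → {39, 43, 45, 57}
insert 30 → {30, 39, 43, 45, 57}
print next → 30; now {39, 43, 45, 57}
insert 36 → {36, 39, 43, 45, 57}
insert 35 → {35, 36, 39, 43, 45, 57}
insert 44 → {35, 36, 39, 43, 44, 45, 57}
print next → 35; now {36, 39, 43, 44, 45, 57}
insert 55 → {36, 39, 43, 44, 45, 55, 57}
print next → 36; now {39, 43, 44, 45, 55, 57}
insert 47 → {39, 43, 44, 45, 47, 55, 57}
insert 52 → {39, 43, 44, 45, 47, 52, 55, 57}
print next → 39; now {43, 44, 45, 47, 52, 55, 57}
insert 32 → {32, 43, 44, 45, 47, 52, 55, 57}
print next → 32; now {43, 44, 45, 47, 52, 55, 57}
print next → 43; now {44, 45, 47, 52, 55, 57}
insert 48 → {44, 45, 47, 48, 52, 55, 57}
print next → 44; now {45, 47, 48, 52, 55, 57}
insert 34 → {34, 45, 47, 48, 52, 55, 57}
print next → 34; now {45, 47, 48, 52, 55, 57}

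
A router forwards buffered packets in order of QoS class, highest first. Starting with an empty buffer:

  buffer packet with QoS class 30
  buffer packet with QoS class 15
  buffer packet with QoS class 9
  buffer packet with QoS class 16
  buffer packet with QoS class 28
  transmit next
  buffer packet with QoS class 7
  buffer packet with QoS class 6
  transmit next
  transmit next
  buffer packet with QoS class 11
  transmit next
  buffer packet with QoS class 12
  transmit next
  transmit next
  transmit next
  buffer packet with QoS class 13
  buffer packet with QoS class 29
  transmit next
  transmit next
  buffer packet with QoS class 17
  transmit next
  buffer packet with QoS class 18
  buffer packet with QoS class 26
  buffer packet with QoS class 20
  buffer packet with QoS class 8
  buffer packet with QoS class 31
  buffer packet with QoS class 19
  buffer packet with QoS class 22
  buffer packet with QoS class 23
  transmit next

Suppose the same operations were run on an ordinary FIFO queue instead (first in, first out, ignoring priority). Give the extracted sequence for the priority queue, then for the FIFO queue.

insert 30 → {30}
insert 15 → {30, 15}
insert 9 → {30, 15, 9}
insert 16 → {30, 16, 15, 9}
insert 28 → {30, 28, 16, 15, 9}
transmit next → 30; now {28, 16, 15, 9}
insert 7 → {28, 16, 15, 9, 7}
insert 6 → {28, 16, 15, 9, 7, 6}
transmit next → 28; now {16, 15, 9, 7, 6}
transmit next → 16; now {15, 9, 7, 6}
insert 11 → {15, 11, 9, 7, 6}
transmit next → 15; now {11, 9, 7, 6}
insert 12 → {12, 11, 9, 7, 6}
transmit next → 12; now {11, 9, 7, 6}
transmit next → 11; now {9, 7, 6}
transmit next → 9; now {7, 6}
insert 13 → {13, 7, 6}
insert 29 → {29, 13, 7, 6}
transmit next → 29; now {13, 7, 6}
transmit next → 13; now {7, 6}
insert 17 → {17, 7, 6}
transmit next → 17; now {7, 6}
insert 18 → {18, 7, 6}
insert 26 → {26, 18, 7, 6}
insert 20 → {26, 20, 18, 7, 6}
insert 8 → {26, 20, 18, 8, 7, 6}
insert 31 → {31, 26, 20, 18, 8, 7, 6}
insert 19 → {31, 26, 20, 19, 18, 8, 7, 6}
insert 22 → {31, 26, 22, 20, 19, 18, 8, 7, 6}
insert 23 → {31, 26, 23, 22, 20, 19, 18, 8, 7, 6}
transmit next → 31; now {26, 23, 22, 20, 19, 18, 8, 7, 6}

priority queue: [30, 28, 16, 15, 12, 11, 9, 29, 13, 17, 31]; FIFO queue: 30, 15, 9, 16, 28, 7, 6, 11, 12, 13, 29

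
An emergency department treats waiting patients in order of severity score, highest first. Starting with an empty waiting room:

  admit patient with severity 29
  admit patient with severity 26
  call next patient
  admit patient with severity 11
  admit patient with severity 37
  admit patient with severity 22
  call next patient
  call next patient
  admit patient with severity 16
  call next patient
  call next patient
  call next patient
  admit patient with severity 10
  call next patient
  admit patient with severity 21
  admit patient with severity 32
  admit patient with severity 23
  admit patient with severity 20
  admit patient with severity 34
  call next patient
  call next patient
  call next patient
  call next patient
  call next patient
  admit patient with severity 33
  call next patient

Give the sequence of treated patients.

insert 29 → {29}
insert 26 → {29, 26}
call next patient → 29; now {26}
insert 11 → {26, 11}
insert 37 → {37, 26, 11}
insert 22 → {37, 26, 22, 11}
call next patient → 37; now {26, 22, 11}
call next patient → 26; now {22, 11}
insert 16 → {22, 16, 11}
call next patient → 22; now {16, 11}
call next patient → 16; now {11}
call next patient → 11; now {}
insert 10 → {10}
call next patient → 10; now {}
insert 21 → {21}
insert 32 → {32, 21}
insert 23 → {32, 23, 21}
insert 20 → {32, 23, 21, 20}
insert 34 → {34, 32, 23, 21, 20}
call next patient → 34; now {32, 23, 21, 20}
call next patient → 32; now {23, 21, 20}
call next patient → 23; now {21, 20}
call next patient → 21; now {20}
call next patient → 20; now {}
insert 33 → {33}
call next patient → 33; now {}

[29, 37, 26, 22, 16, 11, 10, 34, 32, 23, 21, 20, 33]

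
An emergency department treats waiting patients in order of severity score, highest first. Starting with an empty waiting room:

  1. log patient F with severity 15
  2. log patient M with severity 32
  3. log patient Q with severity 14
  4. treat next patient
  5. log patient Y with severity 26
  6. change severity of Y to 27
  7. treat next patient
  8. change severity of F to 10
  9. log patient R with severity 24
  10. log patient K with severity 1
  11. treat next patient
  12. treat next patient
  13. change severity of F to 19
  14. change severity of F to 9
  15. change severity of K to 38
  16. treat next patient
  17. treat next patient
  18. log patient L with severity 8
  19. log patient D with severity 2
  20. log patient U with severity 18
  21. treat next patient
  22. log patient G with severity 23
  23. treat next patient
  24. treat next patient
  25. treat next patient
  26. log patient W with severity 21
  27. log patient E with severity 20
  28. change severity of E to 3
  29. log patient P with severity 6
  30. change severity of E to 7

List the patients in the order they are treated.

M → Y → R → Q → K → F → U → G → L → D

add F (severity 15) → {F:15}
add M (severity 32) → {M:32, F:15}
add Q (severity 14) → {M:32, F:15, Q:14}
treat next patient → M; now {F:15, Q:14}
add Y (severity 26) → {Y:26, F:15, Q:14}
update Y to severity 27 → {Y:27, F:15, Q:14}
treat next patient → Y; now {F:15, Q:14}
update F to severity 10 → {Q:14, F:10}
add R (severity 24) → {R:24, Q:14, F:10}
add K (severity 1) → {R:24, Q:14, F:10, K:1}
treat next patient → R; now {Q:14, F:10, K:1}
treat next patient → Q; now {F:10, K:1}
update F to severity 19 → {F:19, K:1}
update F to severity 9 → {F:9, K:1}
update K to severity 38 → {K:38, F:9}
treat next patient → K; now {F:9}
treat next patient → F; now {}
add L (severity 8) → {L:8}
add D (severity 2) → {L:8, D:2}
add U (severity 18) → {U:18, L:8, D:2}
treat next patient → U; now {L:8, D:2}
add G (severity 23) → {G:23, L:8, D:2}
treat next patient → G; now {L:8, D:2}
treat next patient → L; now {D:2}
treat next patient → D; now {}
add W (severity 21) → {W:21}
add E (severity 20) → {W:21, E:20}
update E to severity 3 → {W:21, E:3}
add P (severity 6) → {W:21, P:6, E:3}
update E to severity 7 → {W:21, E:7, P:6}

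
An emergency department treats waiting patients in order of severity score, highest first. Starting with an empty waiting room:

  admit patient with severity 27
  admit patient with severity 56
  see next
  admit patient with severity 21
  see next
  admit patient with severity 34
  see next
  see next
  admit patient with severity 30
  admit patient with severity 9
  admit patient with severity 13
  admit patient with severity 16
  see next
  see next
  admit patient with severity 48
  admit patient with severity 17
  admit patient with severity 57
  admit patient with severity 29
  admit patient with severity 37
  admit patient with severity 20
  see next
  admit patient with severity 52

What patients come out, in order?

insert 27 → {27}
insert 56 → {56, 27}
see next → 56; now {27}
insert 21 → {27, 21}
see next → 27; now {21}
insert 34 → {34, 21}
see next → 34; now {21}
see next → 21; now {}
insert 30 → {30}
insert 9 → {30, 9}
insert 13 → {30, 13, 9}
insert 16 → {30, 16, 13, 9}
see next → 30; now {16, 13, 9}
see next → 16; now {13, 9}
insert 48 → {48, 13, 9}
insert 17 → {48, 17, 13, 9}
insert 57 → {57, 48, 17, 13, 9}
insert 29 → {57, 48, 29, 17, 13, 9}
insert 37 → {57, 48, 37, 29, 17, 13, 9}
insert 20 → {57, 48, 37, 29, 20, 17, 13, 9}
see next → 57; now {48, 37, 29, 20, 17, 13, 9}
insert 52 → {52, 48, 37, 29, 20, 17, 13, 9}

56 → 27 → 34 → 21 → 30 → 16 → 57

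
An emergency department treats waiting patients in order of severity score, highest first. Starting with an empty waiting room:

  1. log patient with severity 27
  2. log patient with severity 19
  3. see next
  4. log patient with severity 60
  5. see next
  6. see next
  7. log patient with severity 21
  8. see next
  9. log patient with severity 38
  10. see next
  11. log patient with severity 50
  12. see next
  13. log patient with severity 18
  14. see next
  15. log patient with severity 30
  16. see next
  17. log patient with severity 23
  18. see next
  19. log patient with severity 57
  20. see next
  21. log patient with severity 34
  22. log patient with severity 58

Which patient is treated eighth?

insert 27 → {27}
insert 19 → {27, 19}
see next → 27; now {19}
insert 60 → {60, 19}
see next → 60; now {19}
see next → 19; now {}
insert 21 → {21}
see next → 21; now {}
insert 38 → {38}
see next → 38; now {}
insert 50 → {50}
see next → 50; now {}
insert 18 → {18}
see next → 18; now {}
insert 30 → {30}
see next → 30; now {}
insert 23 → {23}
see next → 23; now {}
insert 57 → {57}
see next → 57; now {}
insert 34 → {34}
insert 58 → {58, 34}

30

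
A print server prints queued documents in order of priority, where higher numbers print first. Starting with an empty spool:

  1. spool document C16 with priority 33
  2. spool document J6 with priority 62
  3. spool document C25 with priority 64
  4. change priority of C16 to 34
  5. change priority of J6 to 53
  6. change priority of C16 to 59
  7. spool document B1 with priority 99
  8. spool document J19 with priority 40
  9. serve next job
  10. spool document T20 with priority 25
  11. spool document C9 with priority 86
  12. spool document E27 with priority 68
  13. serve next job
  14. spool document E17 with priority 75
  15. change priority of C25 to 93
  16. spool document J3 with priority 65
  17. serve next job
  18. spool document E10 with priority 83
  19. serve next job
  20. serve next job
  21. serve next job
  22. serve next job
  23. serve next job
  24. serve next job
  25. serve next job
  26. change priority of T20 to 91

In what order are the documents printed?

B1, C9, C25, E10, E17, E27, J3, C16, J6, J19

add C16 (priority 33) → {C16:33}
add J6 (priority 62) → {J6:62, C16:33}
add C25 (priority 64) → {C25:64, J6:62, C16:33}
update C16 to priority 34 → {C25:64, J6:62, C16:34}
update J6 to priority 53 → {C25:64, J6:53, C16:34}
update C16 to priority 59 → {C25:64, C16:59, J6:53}
add B1 (priority 99) → {B1:99, C25:64, C16:59, J6:53}
add J19 (priority 40) → {B1:99, C25:64, C16:59, J6:53, J19:40}
serve next job → B1; now {C25:64, C16:59, J6:53, J19:40}
add T20 (priority 25) → {C25:64, C16:59, J6:53, J19:40, T20:25}
add C9 (priority 86) → {C9:86, C25:64, C16:59, J6:53, J19:40, T20:25}
add E27 (priority 68) → {C9:86, E27:68, C25:64, C16:59, J6:53, J19:40, T20:25}
serve next job → C9; now {E27:68, C25:64, C16:59, J6:53, J19:40, T20:25}
add E17 (priority 75) → {E17:75, E27:68, C25:64, C16:59, J6:53, J19:40, T20:25}
update C25 to priority 93 → {C25:93, E17:75, E27:68, C16:59, J6:53, J19:40, T20:25}
add J3 (priority 65) → {C25:93, E17:75, E27:68, J3:65, C16:59, J6:53, J19:40, T20:25}
serve next job → C25; now {E17:75, E27:68, J3:65, C16:59, J6:53, J19:40, T20:25}
add E10 (priority 83) → {E10:83, E17:75, E27:68, J3:65, C16:59, J6:53, J19:40, T20:25}
serve next job → E10; now {E17:75, E27:68, J3:65, C16:59, J6:53, J19:40, T20:25}
serve next job → E17; now {E27:68, J3:65, C16:59, J6:53, J19:40, T20:25}
serve next job → E27; now {J3:65, C16:59, J6:53, J19:40, T20:25}
serve next job → J3; now {C16:59, J6:53, J19:40, T20:25}
serve next job → C16; now {J6:53, J19:40, T20:25}
serve next job → J6; now {J19:40, T20:25}
serve next job → J19; now {T20:25}
update T20 to priority 91 → {T20:91}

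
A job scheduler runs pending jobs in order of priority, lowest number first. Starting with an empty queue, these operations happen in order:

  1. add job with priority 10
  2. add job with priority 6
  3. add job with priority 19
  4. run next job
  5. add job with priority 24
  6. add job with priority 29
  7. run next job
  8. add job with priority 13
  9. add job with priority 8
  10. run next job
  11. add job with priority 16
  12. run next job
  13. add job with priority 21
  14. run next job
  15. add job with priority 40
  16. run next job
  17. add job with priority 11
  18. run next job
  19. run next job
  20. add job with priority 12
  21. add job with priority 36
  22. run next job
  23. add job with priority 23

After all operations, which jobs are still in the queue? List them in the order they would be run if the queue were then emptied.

insert 10 → {10}
insert 6 → {6, 10}
insert 19 → {6, 10, 19}
run next job → 6; now {10, 19}
insert 24 → {10, 19, 24}
insert 29 → {10, 19, 24, 29}
run next job → 10; now {19, 24, 29}
insert 13 → {13, 19, 24, 29}
insert 8 → {8, 13, 19, 24, 29}
run next job → 8; now {13, 19, 24, 29}
insert 16 → {13, 16, 19, 24, 29}
run next job → 13; now {16, 19, 24, 29}
insert 21 → {16, 19, 21, 24, 29}
run next job → 16; now {19, 21, 24, 29}
insert 40 → {19, 21, 24, 29, 40}
run next job → 19; now {21, 24, 29, 40}
insert 11 → {11, 21, 24, 29, 40}
run next job → 11; now {21, 24, 29, 40}
run next job → 21; now {24, 29, 40}
insert 12 → {12, 24, 29, 40}
insert 36 → {12, 24, 29, 36, 40}
run next job → 12; now {24, 29, 36, 40}
insert 23 → {23, 24, 29, 36, 40}

23 → 24 → 29 → 36 → 40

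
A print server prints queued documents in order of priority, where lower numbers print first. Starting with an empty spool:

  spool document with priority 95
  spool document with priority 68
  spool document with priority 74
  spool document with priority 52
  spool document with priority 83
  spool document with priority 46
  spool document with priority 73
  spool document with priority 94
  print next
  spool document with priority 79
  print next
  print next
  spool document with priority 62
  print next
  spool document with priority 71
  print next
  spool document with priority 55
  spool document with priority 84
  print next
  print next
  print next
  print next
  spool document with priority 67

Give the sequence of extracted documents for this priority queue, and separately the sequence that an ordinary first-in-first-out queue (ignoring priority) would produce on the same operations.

priority queue: 46, 52, 68, 62, 71, 55, 73, 74, 79; FIFO queue: 95, 68, 74, 52, 83, 46, 73, 94, 79

insert 95 → {95}
insert 68 → {68, 95}
insert 74 → {68, 74, 95}
insert 52 → {52, 68, 74, 95}
insert 83 → {52, 68, 74, 83, 95}
insert 46 → {46, 52, 68, 74, 83, 95}
insert 73 → {46, 52, 68, 73, 74, 83, 95}
insert 94 → {46, 52, 68, 73, 74, 83, 94, 95}
print next → 46; now {52, 68, 73, 74, 83, 94, 95}
insert 79 → {52, 68, 73, 74, 79, 83, 94, 95}
print next → 52; now {68, 73, 74, 79, 83, 94, 95}
print next → 68; now {73, 74, 79, 83, 94, 95}
insert 62 → {62, 73, 74, 79, 83, 94, 95}
print next → 62; now {73, 74, 79, 83, 94, 95}
insert 71 → {71, 73, 74, 79, 83, 94, 95}
print next → 71; now {73, 74, 79, 83, 94, 95}
insert 55 → {55, 73, 74, 79, 83, 94, 95}
insert 84 → {55, 73, 74, 79, 83, 84, 94, 95}
print next → 55; now {73, 74, 79, 83, 84, 94, 95}
print next → 73; now {74, 79, 83, 84, 94, 95}
print next → 74; now {79, 83, 84, 94, 95}
print next → 79; now {83, 84, 94, 95}
insert 67 → {67, 83, 84, 94, 95}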